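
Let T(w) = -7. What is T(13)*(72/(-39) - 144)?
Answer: 13272/13 ≈ 1020.9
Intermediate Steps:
T(13)*(72/(-39) - 144) = -7*(72/(-39) - 144) = -7*(72*(-1/39) - 144) = -7*(-24/13 - 144) = -7*(-1896/13) = 13272/13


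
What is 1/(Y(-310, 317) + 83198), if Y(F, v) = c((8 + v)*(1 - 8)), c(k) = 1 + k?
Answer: 1/80924 ≈ 1.2357e-5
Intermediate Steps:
Y(F, v) = -55 - 7*v (Y(F, v) = 1 + (8 + v)*(1 - 8) = 1 + (8 + v)*(-7) = 1 + (-56 - 7*v) = -55 - 7*v)
1/(Y(-310, 317) + 83198) = 1/((-55 - 7*317) + 83198) = 1/((-55 - 2219) + 83198) = 1/(-2274 + 83198) = 1/80924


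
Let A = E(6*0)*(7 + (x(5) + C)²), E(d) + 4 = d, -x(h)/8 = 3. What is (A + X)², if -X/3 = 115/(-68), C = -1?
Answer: 29432490481/4624 ≈ 6.3652e+6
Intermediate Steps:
x(h) = -24 (x(h) = -8*3 = -24)
E(d) = -4 + d
X = 345/68 (X = -345/(-68) = -345*(-1)/68 = -3*(-115/68) = 345/68 ≈ 5.0735)
A = -2528 (A = (-4 + 6*0)*(7 + (-24 - 1)²) = (-4 + 0)*(7 + (-25)²) = -4*(7 + 625) = -4*632 = -2528)
(A + X)² = (-2528 + 345/68)² = (-171559/68)² = 29432490481/4624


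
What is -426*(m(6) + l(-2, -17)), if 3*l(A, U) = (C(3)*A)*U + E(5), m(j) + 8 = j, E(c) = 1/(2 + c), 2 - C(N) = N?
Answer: 39618/7 ≈ 5659.7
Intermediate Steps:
C(N) = 2 - N
m(j) = -8 + j
l(A, U) = 1/21 - A*U/3 (l(A, U) = (((2 - 1*3)*A)*U + 1/(2 + 5))/3 = (((2 - 3)*A)*U + 1/7)/3 = ((-A)*U + ⅐)/3 = (-A*U + ⅐)/3 = (⅐ - A*U)/3 = 1/21 - A*U/3)
-426*(m(6) + l(-2, -17)) = -426*((-8 + 6) + (1/21 - ⅓*(-2)*(-17))) = -426*(-2 + (1/21 - 34/3)) = -426*(-2 - 79/7) = -426*(-93/7) = 39618/7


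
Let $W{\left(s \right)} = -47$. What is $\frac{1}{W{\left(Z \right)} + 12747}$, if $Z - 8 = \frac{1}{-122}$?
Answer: $\frac{1}{12700} \approx 7.874 \cdot 10^{-5}$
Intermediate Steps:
$Z = \frac{975}{122}$ ($Z = 8 + \frac{1}{-122} = 8 - \frac{1}{122} = \frac{975}{122} \approx 7.9918$)
$\frac{1}{W{\left(Z \right)} + 12747} = \frac{1}{-47 + 12747} = \frac{1}{12700}$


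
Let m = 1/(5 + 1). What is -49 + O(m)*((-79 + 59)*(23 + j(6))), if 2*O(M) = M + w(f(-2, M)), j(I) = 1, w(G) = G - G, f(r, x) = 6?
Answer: -89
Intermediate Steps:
w(G) = 0
m = ⅙ (m = 1/6 = ⅙ ≈ 0.16667)
O(M) = M/2 (O(M) = (M + 0)/2 = M/2)
-49 + O(m)*((-79 + 59)*(23 + j(6))) = -49 + ((½)*(⅙))*((-79 + 59)*(23 + 1)) = -49 + (-20*24)/12 = -49 + (1/12)*(-480) = -49 - 40 = -89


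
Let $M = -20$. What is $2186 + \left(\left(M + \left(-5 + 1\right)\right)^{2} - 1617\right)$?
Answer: $1145$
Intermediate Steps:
$2186 + \left(\left(M + \left(-5 + 1\right)\right)^{2} - 1617\right) = 2186 + \left(\left(-20 + \left(-5 + 1\right)\right)^{2} - 1617\right) = 2186 - \left(1617 - \left(-20 - 4\right)^{2}\right) = 2186 - \left(1617 - \left(-24\right)^{2}\right) = 2186 + \left(576 - 1617\right) = 2186 - 1041 = 1145$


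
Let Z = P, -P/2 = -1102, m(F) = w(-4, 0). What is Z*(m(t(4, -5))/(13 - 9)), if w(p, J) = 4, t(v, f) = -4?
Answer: 2204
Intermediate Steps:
m(F) = 4
P = 2204 (P = -2*(-1102) = 2204)
Z = 2204
Z*(m(t(4, -5))/(13 - 9)) = 2204*(4/(13 - 9)) = 2204*(4/4) = 2204*(4*(¼)) = 2204*1 = 2204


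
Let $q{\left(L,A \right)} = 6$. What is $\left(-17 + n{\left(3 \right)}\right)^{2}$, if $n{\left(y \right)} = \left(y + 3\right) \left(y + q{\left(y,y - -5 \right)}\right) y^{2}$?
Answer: $219961$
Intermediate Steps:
$n{\left(y \right)} = y^{2} \left(3 + y\right) \left(6 + y\right)$ ($n{\left(y \right)} = \left(y + 3\right) \left(y + 6\right) y^{2} = \left(3 + y\right) \left(6 + y\right) y^{2} = y^{2} \left(3 + y\right) \left(6 + y\right)$)
$\left(-17 + n{\left(3 \right)}\right)^{2} = \left(-17 + 3^{2} \left(18 + 3^{2} + 9 \cdot 3\right)\right)^{2} = \left(-17 + 9 \left(18 + 9 + 27\right)\right)^{2} = \left(-17 + 9 \cdot 54\right)^{2} = \left(-17 + 486\right)^{2} = 469^{2} = 219961$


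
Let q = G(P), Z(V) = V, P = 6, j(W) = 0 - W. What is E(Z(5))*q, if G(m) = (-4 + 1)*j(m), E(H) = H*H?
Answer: 450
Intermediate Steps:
j(W) = -W
E(H) = H²
G(m) = 3*m (G(m) = (-4 + 1)*(-m) = -(-3)*m = 3*m)
q = 18 (q = 3*6 = 18)
E(Z(5))*q = 5²*18 = 25*18 = 450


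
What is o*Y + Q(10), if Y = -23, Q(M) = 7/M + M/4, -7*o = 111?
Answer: 12877/35 ≈ 367.91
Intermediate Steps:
o = -111/7 (o = -⅐*111 = -111/7 ≈ -15.857)
Q(M) = 7/M + M/4 (Q(M) = 7/M + M*(¼) = 7/M + M/4)
o*Y + Q(10) = -111/7*(-23) + (7/10 + (¼)*10) = 2553/7 + (7*(⅒) + 5/2) = 2553/7 + (7/10 + 5/2) = 2553/7 + 16/5 = 12877/35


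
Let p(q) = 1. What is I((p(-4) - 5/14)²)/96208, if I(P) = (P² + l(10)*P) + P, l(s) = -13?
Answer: -183951/3695926528 ≈ -4.9771e-5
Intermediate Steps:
I(P) = P² - 12*P (I(P) = (P² - 13*P) + P = P² - 12*P)
I((p(-4) - 5/14)²)/96208 = ((1 - 5/14)²*(-12 + (1 - 5/14)²))/96208 = ((1 - 5*1/14)²*(-12 + (1 - 5*1/14)²))*(1/96208) = ((1 - 5/14)²*(-12 + (1 - 5/14)²))*(1/96208) = ((9/14)²*(-12 + (9/14)²))*(1/96208) = (81*(-12 + 81/196)/196)*(1/96208) = ((81/196)*(-2271/196))*(1/96208) = -183951/38416*1/96208 = -183951/3695926528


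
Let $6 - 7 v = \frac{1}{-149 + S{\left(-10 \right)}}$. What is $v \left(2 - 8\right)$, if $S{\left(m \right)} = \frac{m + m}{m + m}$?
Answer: $- \frac{381}{74} \approx -5.1487$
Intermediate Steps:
$S{\left(m \right)} = 1$ ($S{\left(m \right)} = \frac{2 m}{2 m} = 2 m \frac{1}{2 m} = 1$)
$v = \frac{127}{148}$ ($v = \frac{6}{7} - \frac{1}{7 \left(-149 + 1\right)} = \frac{6}{7} - \frac{1}{7 \left(-148\right)} = \frac{6}{7} - - \frac{1}{1036} = \frac{6}{7} + \frac{1}{1036} = \frac{127}{148} \approx 0.85811$)
$v \left(2 - 8\right) = \frac{127 \left(2 - 8\right)}{148} = \frac{127}{148} \left(-6\right) = - \frac{381}{74}$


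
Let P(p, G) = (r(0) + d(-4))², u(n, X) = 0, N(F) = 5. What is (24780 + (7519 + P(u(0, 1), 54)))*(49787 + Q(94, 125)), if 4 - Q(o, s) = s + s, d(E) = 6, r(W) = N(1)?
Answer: 1606119220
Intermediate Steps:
r(W) = 5
Q(o, s) = 4 - 2*s (Q(o, s) = 4 - (s + s) = 4 - 2*s)
P(p, G) = 121 (P(p, G) = (5 + 6)² = 11² = 121)
(24780 + (7519 + P(u(0, 1), 54)))*(49787 + Q(94, 125)) = (24780 + (7519 + 121))*(49787 + (4 - 2*125)) = (24780 + 7640)*(49787 + (4 - 250)) = 32420*(49787 - 246) = 32420*49541 = 1606119220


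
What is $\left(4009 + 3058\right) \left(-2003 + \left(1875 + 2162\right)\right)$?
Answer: $14374278$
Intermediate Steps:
$\left(4009 + 3058\right) \left(-2003 + \left(1875 + 2162\right)\right) = 7067 \left(-2003 + 4037\right) = 7067 \cdot 2034 = 14374278$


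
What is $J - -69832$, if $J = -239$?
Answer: $69593$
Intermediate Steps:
$J - -69832 = -239 - -69832 = -239 + 69832 = 69593$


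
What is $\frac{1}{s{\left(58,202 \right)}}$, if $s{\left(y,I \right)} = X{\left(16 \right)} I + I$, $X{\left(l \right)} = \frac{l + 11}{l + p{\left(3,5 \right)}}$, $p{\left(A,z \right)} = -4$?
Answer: $\frac{2}{1313} \approx 0.0015232$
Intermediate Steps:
$X{\left(l \right)} = \frac{11 + l}{-4 + l}$ ($X{\left(l \right)} = \frac{l + 11}{l - 4} = \frac{11 + l}{-4 + l}$)
$s{\left(y,I \right)} = \frac{13 I}{4}$ ($s{\left(y,I \right)} = \frac{11 + 16}{-4 + 16} I + I = \frac{1}{12} \cdot 27 I + I = \frac{9 I}{4} + I = \frac{13 I}{4}$)
$\frac{1}{s{\left(58,202 \right)}} = \frac{1}{\frac{13}{4} \cdot 202} = \frac{1}{\frac{1313}{2}} = \frac{2}{1313}$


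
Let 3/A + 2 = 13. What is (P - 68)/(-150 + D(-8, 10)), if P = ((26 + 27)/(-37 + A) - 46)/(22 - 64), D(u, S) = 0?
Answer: 126073/282800 ≈ 0.44580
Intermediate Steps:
A = 3/11 (A = 3/(-2 + 13) = 3/11 ≈ 0.27273)
P = 6389/5656 (P = ((26 + 27)/(-37 + 3/11) - 46)/(22 - 64) = (53/(-404/11) - 46)/(-42) = (53*(-11/404) - 46)*(-1/42) = (-583/404 - 46)*(-1/42) = -19167/404*(-1/42) = 6389/5656 ≈ 1.1296)
(P - 68)/(-150 + D(-8, 10)) = (6389/5656 - 68)/(-150 + 0) = -378219/5656/(-150) = -1/150*(-378219/5656) = 126073/282800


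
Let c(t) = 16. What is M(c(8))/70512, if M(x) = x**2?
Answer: 16/4407 ≈ 0.0036306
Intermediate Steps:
M(c(8))/70512 = 16**2/70512 = 256*(1/70512) = 16/4407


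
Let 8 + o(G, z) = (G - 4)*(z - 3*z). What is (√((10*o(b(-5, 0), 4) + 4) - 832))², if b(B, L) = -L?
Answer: -588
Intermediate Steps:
o(G, z) = -8 - 2*z*(-4 + G) (o(G, z) = -8 + (G - 4)*(z - 3*z) = -8 + (-4 + G)*(-2*z) = -8 - 2*z*(-4 + G))
(√((10*o(b(-5, 0), 4) + 4) - 832))² = (√((10*(-8 + 8*4 - 2*(-1*0)*4) + 4) - 832))² = (√((10*(-8 + 32 - 2*0*4) + 4) - 832))² = (√((10*(-8 + 32 + 0) + 4) - 832))² = (√((10*24 + 4) - 832))² = (√((240 + 4) - 832))² = (√(244 - 832))² = (√(-588))² = (14*I*√3)² = -588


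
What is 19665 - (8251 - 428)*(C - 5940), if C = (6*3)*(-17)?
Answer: 48882123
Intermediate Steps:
C = -306 (C = 18*(-17) = -306)
19665 - (8251 - 428)*(C - 5940) = 19665 - (8251 - 428)*(-306 - 5940) = 19665 - 7823*(-6246) = 19665 - 1*(-48862458) = 19665 + 48862458 = 48882123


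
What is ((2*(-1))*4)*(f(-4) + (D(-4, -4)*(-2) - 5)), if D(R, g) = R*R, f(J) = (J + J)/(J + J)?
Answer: 288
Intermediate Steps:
f(J) = 1 (f(J) = (2*J)/((2*J)) = (2*J)*(1/(2*J)) = 1)
D(R, g) = R²
((2*(-1))*4)*(f(-4) + (D(-4, -4)*(-2) - 5)) = ((2*(-1))*4)*(1 + ((-4)²*(-2) - 5)) = (-2*4)*(1 + (16*(-2) - 5)) = -8*(1 + (-32 - 5)) = -8*(1 - 37) = -8*(-36) = 288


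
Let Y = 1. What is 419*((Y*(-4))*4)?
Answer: -6704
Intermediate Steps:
419*((Y*(-4))*4) = 419*((1*(-4))*4) = 419*(-4*4) = 419*(-16) = -6704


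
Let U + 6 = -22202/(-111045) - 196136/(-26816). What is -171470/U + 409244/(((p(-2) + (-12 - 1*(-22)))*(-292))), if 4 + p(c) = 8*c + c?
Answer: -55853084275150481/493691112204 ≈ -1.1313e+5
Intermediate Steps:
p(c) = -4 + 9*c (p(c) = -4 + (8*c + c) = -4 + 9*c)
U = 563574329/372222840 (U = -6 + (-22202/(-111045) - 196136/(-26816)) = -6 + (-22202*(-1/111045) - 196136*(-1/26816)) = -6 + (22202/111045 + 24517/3352) = -6 + 2796911369/372222840 = 563574329/372222840 ≈ 1.5141)
-171470/U + 409244/(((p(-2) + (-12 - 1*(-22)))*(-292))) = -171470/563574329/372222840 + 409244/((((-4 + 9*(-2)) + (-12 - 1*(-22)))*(-292))) = -171470*372222840/563574329 + 409244/((((-4 - 18) + (-12 + 22))*(-292))) = -63825050374800/563574329 + 409244/(((-22 + 10)*(-292))) = -63825050374800/563574329 + 409244/((-12*(-292))) = -63825050374800/563574329 + 409244/3504 = -63825050374800/563574329 + 409244*(1/3504) = -63825050374800/563574329 + 102311/876 = -55853084275150481/493691112204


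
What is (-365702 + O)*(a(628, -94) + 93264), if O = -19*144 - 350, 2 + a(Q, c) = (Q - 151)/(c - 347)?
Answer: -240754552940/7 ≈ -3.4393e+10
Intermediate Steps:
a(Q, c) = -2 + (-151 + Q)/(-347 + c) (a(Q, c) = -2 + (Q - 151)/(c - 347) = -2 + (-151 + Q)/(-347 + c))
O = -3086 (O = -2736 - 350 = -3086)
(-365702 + O)*(a(628, -94) + 93264) = (-365702 - 3086)*((543 + 628 - 2*(-94))/(-347 - 94) + 93264) = -368788*((543 + 628 + 188)/(-441) + 93264) = -368788*(-1/441*1359 + 93264) = -368788*(-151/49 + 93264) = -368788*4569785/49 = -240754552940/7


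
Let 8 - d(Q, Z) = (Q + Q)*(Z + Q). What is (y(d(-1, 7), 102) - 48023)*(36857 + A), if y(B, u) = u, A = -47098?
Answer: 490758961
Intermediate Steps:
d(Q, Z) = 8 - 2*Q*(Q + Z) (d(Q, Z) = 8 - (Q + Q)*(Z + Q) = 8 - 2*Q*(Q + Z))
(y(d(-1, 7), 102) - 48023)*(36857 + A) = (102 - 48023)*(36857 - 47098) = -47921*(-10241) = 490758961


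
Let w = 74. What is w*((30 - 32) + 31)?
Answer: 2146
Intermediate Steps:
w*((30 - 32) + 31) = 74*((30 - 32) + 31) = 74*(-2 + 31) = 74*29 = 2146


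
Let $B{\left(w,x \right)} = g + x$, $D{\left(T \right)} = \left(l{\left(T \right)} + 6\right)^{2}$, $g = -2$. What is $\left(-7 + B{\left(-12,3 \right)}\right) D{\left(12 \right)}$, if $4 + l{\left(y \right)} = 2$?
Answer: $-96$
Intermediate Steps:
$l{\left(y \right)} = -2$ ($l{\left(y \right)} = -4 + 2 = -2$)
$D{\left(T \right)} = 16$ ($D{\left(T \right)} = \left(-2 + 6\right)^{2} = 4^{2} = 16$)
$B{\left(w,x \right)} = -2 + x$
$\left(-7 + B{\left(-12,3 \right)}\right) D{\left(12 \right)} = \left(-7 + \left(-2 + 3\right)\right) 16 = \left(-7 + 1\right) 16 = \left(-6\right) 16 = -96$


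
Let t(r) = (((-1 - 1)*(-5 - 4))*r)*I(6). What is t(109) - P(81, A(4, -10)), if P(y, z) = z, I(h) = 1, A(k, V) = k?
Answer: 1958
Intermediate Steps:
t(r) = 18*r (t(r) = (((-1 - 1)*(-5 - 4))*r)*1 = ((-2*(-9))*r)*1 = (18*r)*1 = 18*r)
t(109) - P(81, A(4, -10)) = 18*109 - 1*4 = 1962 - 4 = 1958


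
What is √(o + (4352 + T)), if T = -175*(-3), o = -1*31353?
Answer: 2*I*√6619 ≈ 162.71*I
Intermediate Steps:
o = -31353
T = 525
√(o + (4352 + T)) = √(-31353 + (4352 + 525)) = √(-31353 + 4877) = √(-26476) = 2*I*√6619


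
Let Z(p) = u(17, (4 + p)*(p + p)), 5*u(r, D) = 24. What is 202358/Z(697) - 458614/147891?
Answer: 24937271359/591564 ≈ 42155.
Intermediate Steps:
u(r, D) = 24/5 (u(r, D) = (⅕)*24 = 24/5)
Z(p) = 24/5
202358/Z(697) - 458614/147891 = 202358/(24/5) - 458614/147891 = 202358*(5/24) - 458614*1/147891 = 505895/12 - 458614/147891 = 24937271359/591564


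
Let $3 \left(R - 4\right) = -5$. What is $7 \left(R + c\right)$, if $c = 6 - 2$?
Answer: $\frac{133}{3} \approx 44.333$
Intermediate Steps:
$R = \frac{7}{3}$ ($R = 4 + \frac{1}{3} \left(-5\right) = 4 - \frac{5}{3} = \frac{7}{3} \approx 2.3333$)
$c = 4$
$7 \left(R + c\right) = 7 \left(\frac{7}{3} + 4\right) = 7 \cdot \frac{19}{3} = \frac{133}{3}$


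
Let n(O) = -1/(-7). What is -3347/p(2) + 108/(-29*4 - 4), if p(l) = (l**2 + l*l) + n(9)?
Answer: -234803/570 ≈ -411.94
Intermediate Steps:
n(O) = 1/7 (n(O) = -1*(-1/7) = 1/7)
p(l) = 1/7 + 2*l**2 (p(l) = (l**2 + l*l) + 1/7 = (l**2 + l**2) + 1/7 = 2*l**2 + 1/7 = 1/7 + 2*l**2)
-3347/p(2) + 108/(-29*4 - 4) = -3347/(1/7 + 2*2**2) + 108/(-29*4 - 4) = -3347/(1/7 + 2*4) + 108/(-116 - 4) = -3347/(1/7 + 8) + 108/(-120) = -3347/57/7 + 108*(-1/120) = -3347*7/57 - 9/10 = -23429/57 - 9/10 = -234803/570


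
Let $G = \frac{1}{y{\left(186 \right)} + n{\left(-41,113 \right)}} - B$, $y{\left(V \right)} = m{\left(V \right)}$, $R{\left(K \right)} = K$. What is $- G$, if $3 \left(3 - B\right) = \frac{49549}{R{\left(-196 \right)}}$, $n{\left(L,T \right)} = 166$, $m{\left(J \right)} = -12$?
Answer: $\frac{564401}{6468} \approx 87.26$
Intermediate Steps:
$y{\left(V \right)} = -12$
$B = \frac{51313}{588}$ ($B = 3 - \frac{49549 \frac{1}{-196}}{3} = 3 - \frac{49549 \left(- \frac{1}{196}\right)}{3} = 3 - - \frac{49549}{588} = 3 + \frac{49549}{588} = \frac{51313}{588} \approx 87.267$)
$G = - \frac{564401}{6468}$ ($G = \frac{1}{-12 + 166} - \frac{51313}{588} = \frac{1}{154} - \frac{51313}{588} = - \frac{564401}{6468} \approx -87.26$)
$- G = \left(-1\right) \left(- \frac{564401}{6468}\right) = \frac{564401}{6468}$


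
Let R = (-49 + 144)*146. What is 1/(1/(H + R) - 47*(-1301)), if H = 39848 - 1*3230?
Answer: 50488/3087189737 ≈ 1.6354e-5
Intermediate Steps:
H = 36618 (H = 39848 - 3230 = 36618)
R = 13870 (R = 95*146 = 13870)
1/(1/(H + R) - 47*(-1301)) = 1/(1/(36618 + 13870) - 47*(-1301)) = 1/(1/50488 + 61147) = 1/(3087189737/50488) = 50488/3087189737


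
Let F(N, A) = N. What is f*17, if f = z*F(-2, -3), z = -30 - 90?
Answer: 4080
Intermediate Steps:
z = -120
f = 240 (f = -120*(-2) = 240)
f*17 = 240*17 = 4080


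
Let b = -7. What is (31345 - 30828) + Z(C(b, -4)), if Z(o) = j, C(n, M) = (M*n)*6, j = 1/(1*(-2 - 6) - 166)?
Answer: 89957/174 ≈ 516.99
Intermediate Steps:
j = -1/174 (j = 1/(1*(-8) - 166) = 1/(-8 - 166) = 1/(-174) = -1/174 ≈ -0.0057471)
C(n, M) = 6*M*n
Z(o) = -1/174
(31345 - 30828) + Z(C(b, -4)) = (31345 - 30828) - 1/174 = 517 - 1/174 = 89957/174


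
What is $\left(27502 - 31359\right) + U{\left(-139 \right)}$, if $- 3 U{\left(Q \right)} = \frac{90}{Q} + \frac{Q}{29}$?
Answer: $- \frac{46620770}{12093} \approx -3855.2$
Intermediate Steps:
$U{\left(Q \right)} = - \frac{30}{Q} - \frac{Q}{87}$ ($U{\left(Q \right)} = - \frac{\frac{90}{Q} + \frac{Q}{29}}{3} = - \frac{30}{Q} - \frac{Q}{87}$)
$\left(27502 - 31359\right) + U{\left(-139 \right)} = \left(27502 - 31359\right) - \left(- \frac{139}{87} + \frac{30}{-139}\right) = -3857 + \left(\left(-30\right) \left(- \frac{1}{139}\right) + \frac{139}{87}\right) = -3857 + \left(\frac{30}{139} + \frac{139}{87}\right) = -3857 + \frac{21931}{12093} = - \frac{46620770}{12093}$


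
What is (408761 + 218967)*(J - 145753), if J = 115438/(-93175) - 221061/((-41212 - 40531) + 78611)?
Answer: -2223935799865629004/24318675 ≈ -9.1450e+10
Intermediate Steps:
J = 6745268953/97274700 (J = 115438*(-1/93175) - 221061/(-81743 + 78611) = -115438/93175 - 221061/(-3132) = -115438/93175 - 221061*(-1/3132) = -115438/93175 + 73687/1044 = 6745268953/97274700 ≈ 69.343)
(408761 + 218967)*(J - 145753) = (408761 + 218967)*(6745268953/97274700 - 145753) = 627728*(-14171334080147/97274700) = -2223935799865629004/24318675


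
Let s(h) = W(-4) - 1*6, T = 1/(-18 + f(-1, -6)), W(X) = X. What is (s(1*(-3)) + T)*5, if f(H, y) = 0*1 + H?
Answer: -955/19 ≈ -50.263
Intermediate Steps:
f(H, y) = H (f(H, y) = 0 + H = H)
T = -1/19 (T = 1/(-18 - 1) = 1/(-19) = -1/19 ≈ -0.052632)
s(h) = -10 (s(h) = -4 - 1*6 = -4 - 6 = -10)
(s(1*(-3)) + T)*5 = (-10 - 1/19)*5 = -191/19*5 = -955/19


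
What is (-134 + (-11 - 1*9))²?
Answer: 23716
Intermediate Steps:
(-134 + (-11 - 1*9))² = (-134 + (-11 - 9))² = (-134 - 20)² = (-154)² = 23716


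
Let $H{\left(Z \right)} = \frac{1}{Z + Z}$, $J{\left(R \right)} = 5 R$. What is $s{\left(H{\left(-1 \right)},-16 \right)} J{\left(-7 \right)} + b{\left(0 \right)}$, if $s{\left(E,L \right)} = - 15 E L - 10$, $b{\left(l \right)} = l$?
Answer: $4550$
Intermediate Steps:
$H{\left(Z \right)} = \frac{1}{2 Z}$
$s{\left(E,L \right)} = -10 - 15 E L$ ($s{\left(E,L \right)} = - 15 E L - 10 = -10 - 15 E L$)
$s{\left(H{\left(-1 \right)},-16 \right)} J{\left(-7 \right)} + b{\left(0 \right)} = \left(-10 - 15 \frac{1}{2 \left(-1\right)} \left(-16\right)\right) 5 \left(-7\right) + 0 = \left(-10 - 15 \cdot \frac{1}{2} \left(-1\right) \left(-16\right)\right) \left(-35\right) + 0 = \left(-10 - \left(- \frac{15}{2}\right) \left(-16\right)\right) \left(-35\right) + 0 = \left(-10 - 120\right) \left(-35\right) + 0 = \left(-130\right) \left(-35\right) + 0 = 4550 + 0 = 4550$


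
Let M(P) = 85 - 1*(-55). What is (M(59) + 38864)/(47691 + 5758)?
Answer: 39004/53449 ≈ 0.72974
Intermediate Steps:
M(P) = 140 (M(P) = 85 + 55 = 140)
(M(59) + 38864)/(47691 + 5758) = (140 + 38864)/(47691 + 5758) = 39004/53449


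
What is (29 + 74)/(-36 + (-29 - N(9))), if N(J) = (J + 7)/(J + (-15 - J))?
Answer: -1545/959 ≈ -1.6111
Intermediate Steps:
N(J) = -7/15 - J/15 (N(J) = (7 + J)/(-15) = (7 + J)*(-1/15) = -7/15 - J/15)
(29 + 74)/(-36 + (-29 - N(9))) = (29 + 74)/(-36 + (-29 - (-7/15 - 1/15*9))) = 103/(-36 + (-29 - (-7/15 - 3/5))) = 103/(-36 + (-29 - 1*(-16/15))) = 103/(-36 + (-29 + 16/15)) = 103/(-36 - 419/15) = 103/(-959/15) = 103*(-15/959) = -1545/959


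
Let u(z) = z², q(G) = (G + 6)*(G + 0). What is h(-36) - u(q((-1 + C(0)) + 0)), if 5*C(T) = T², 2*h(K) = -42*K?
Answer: 731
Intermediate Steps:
h(K) = -21*K (h(K) = (-42*K)/2 = -21*K)
C(T) = T²/5
q(G) = G*(6 + G) (q(G) = (6 + G)*G = G*(6 + G))
h(-36) - u(q((-1 + C(0)) + 0)) = -21*(-36) - (((-1 + (⅕)*0²) + 0)*(6 + ((-1 + (⅕)*0²) + 0)))² = 756 - (((-1 + (⅕)*0) + 0)*(6 + ((-1 + (⅕)*0) + 0)))² = 756 - (((-1 + 0) + 0)*(6 + ((-1 + 0) + 0)))² = 756 - ((-1 + 0)*(6 + (-1 + 0)))² = 756 - (-(6 - 1))² = 756 - (-1*5)² = 756 - 1*(-5)² = 756 - 1*25 = 756 - 25 = 731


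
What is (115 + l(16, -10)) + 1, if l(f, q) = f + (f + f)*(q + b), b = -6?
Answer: -380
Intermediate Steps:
l(f, q) = f + 2*f*(-6 + q) (l(f, q) = f + (f + f)*(q - 6) = f + (2*f)*(-6 + q) = f + 2*f*(-6 + q))
(115 + l(16, -10)) + 1 = (115 + 16*(-11 + 2*(-10))) + 1 = (115 + 16*(-11 - 20)) + 1 = (115 + 16*(-31)) + 1 = (115 - 496) + 1 = -381 + 1 = -380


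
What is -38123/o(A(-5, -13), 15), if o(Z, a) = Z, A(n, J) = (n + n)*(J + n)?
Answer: -38123/180 ≈ -211.79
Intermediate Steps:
A(n, J) = 2*n*(J + n) (A(n, J) = (2*n)*(J + n) = 2*n*(J + n))
-38123/o(A(-5, -13), 15) = -38123*(-1/(10*(-13 - 5))) = -38123/(2*(-5)*(-18)) = -38123/180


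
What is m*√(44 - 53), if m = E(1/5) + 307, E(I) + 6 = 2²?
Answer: 915*I ≈ 915.0*I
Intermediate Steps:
E(I) = -2 (E(I) = -6 + 2² = -6 + 4 = -2)
m = 305 (m = -2 + 307 = 305)
m*√(44 - 53) = 305*√(44 - 53) = 305*√(-9) = 305*(3*I) = 915*I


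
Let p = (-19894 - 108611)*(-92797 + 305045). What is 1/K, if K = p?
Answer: -1/27274929240 ≈ -3.6664e-11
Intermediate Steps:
p = -27274929240 (p = -128505*212248 = -27274929240)
K = -27274929240
1/K = 1/(-27274929240) = -1/27274929240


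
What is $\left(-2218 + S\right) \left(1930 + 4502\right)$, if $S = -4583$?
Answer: $-43744032$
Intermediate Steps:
$\left(-2218 + S\right) \left(1930 + 4502\right) = \left(-2218 - 4583\right) \left(1930 + 4502\right) = \left(-6801\right) 6432 = -43744032$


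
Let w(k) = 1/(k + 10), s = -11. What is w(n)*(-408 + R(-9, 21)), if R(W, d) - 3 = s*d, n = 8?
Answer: -106/3 ≈ -35.333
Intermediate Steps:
R(W, d) = 3 - 11*d
w(k) = 1/(10 + k)
w(n)*(-408 + R(-9, 21)) = (-408 + (3 - 11*21))/(10 + 8) = (-408 + (3 - 231))/18 = (-408 - 228)/18 = (1/18)*(-636) = -106/3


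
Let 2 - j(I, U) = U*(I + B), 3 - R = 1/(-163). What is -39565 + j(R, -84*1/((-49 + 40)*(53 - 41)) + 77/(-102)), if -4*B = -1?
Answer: -7893308117/199512 ≈ -39563.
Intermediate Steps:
B = ¼ (B = -¼*(-1) = ¼ ≈ 0.25000)
R = 490/163 (R = 3 - 1/(-163) = 3 - 1*(-1/163) = 3 + 1/163 = 490/163 ≈ 3.0061)
j(I, U) = 2 - U*(¼ + I) (j(I, U) = 2 - U*(I + ¼) = 2 - U*(¼ + I))
-39565 + j(R, -84*1/((-49 + 40)*(53 - 41)) + 77/(-102)) = -39565 + (2 - (-84*1/((-49 + 40)*(53 - 41)) + 77/(-102))/4 - 1*490/163*(-84*1/((-49 + 40)*(53 - 41)) + 77/(-102))) = -39565 + (2 - (-84/(12*(-9)) + 77*(-1/102))/4 - 1*490/163*(-84/(12*(-9)) + 77*(-1/102))) = -39565 + (2 - (-84/(-108) - 77/102)/4 - 1*490/163*(-84/(-108) - 77/102)) = -39565 + (2 - (-84*(-1/108) - 77/102)/4 - 1*490/163*(-84*(-1/108) - 77/102)) = -39565 + (2 - (7/9 - 77/102)/4 - 1*490/163*(7/9 - 77/102)) = -39565 + (2 - ¼*7/306 - 1*490/163*7/306) = -39565 + (2 - 7/1224 - 1715/24939) = -39565 + 384163/199512 = -7893308117/199512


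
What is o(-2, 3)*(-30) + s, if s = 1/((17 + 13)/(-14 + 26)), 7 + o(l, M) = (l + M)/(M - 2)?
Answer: 902/5 ≈ 180.40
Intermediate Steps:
o(l, M) = -7 + (M + l)/(-2 + M) (o(l, M) = -7 + (l + M)/(M - 2) = -7 + (M + l)/(-2 + M))
s = ⅖ (s = 1/(30/12) = 1/(30*(1/12)) = 1/(5/2) = ⅖ ≈ 0.40000)
o(-2, 3)*(-30) + s = ((14 - 2 - 6*3)/(-2 + 3))*(-30) + ⅖ = ((14 - 2 - 18)/1)*(-30) + ⅖ = (1*(-6))*(-30) + ⅖ = -6*(-30) + ⅖ = 180 + ⅖ = 902/5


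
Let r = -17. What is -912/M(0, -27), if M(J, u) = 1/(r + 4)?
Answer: 11856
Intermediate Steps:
M(J, u) = -1/13 (M(J, u) = 1/(-17 + 4) = 1/(-13) = -1/13)
-912/M(0, -27) = -912/(-1/13) = -912*(-13) = 11856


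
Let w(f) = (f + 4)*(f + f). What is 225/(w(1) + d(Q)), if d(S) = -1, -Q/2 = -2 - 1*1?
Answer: 25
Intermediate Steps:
Q = 6 (Q = -2*(-2 - 1*1) = -2*(-2 - 1) = -2*(-3) = 6)
w(f) = 2*f*(4 + f) (w(f) = (4 + f)*(2*f) = 2*f*(4 + f))
225/(w(1) + d(Q)) = 225/(2*1*(4 + 1) - 1) = 225/(2*1*5 - 1) = 225/(10 - 1) = 225/9 = 225*(⅑) = 25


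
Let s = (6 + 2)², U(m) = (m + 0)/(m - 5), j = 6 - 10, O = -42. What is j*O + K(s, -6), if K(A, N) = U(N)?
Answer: 1854/11 ≈ 168.55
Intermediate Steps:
j = -4
U(m) = m/(-5 + m)
s = 64 (s = 8² = 64)
K(A, N) = N/(-5 + N)
j*O + K(s, -6) = -4*(-42) - 6/(-5 - 6) = 168 - 6/(-11) = 168 - 6*(-1/11) = 168 + 6/11 = 1854/11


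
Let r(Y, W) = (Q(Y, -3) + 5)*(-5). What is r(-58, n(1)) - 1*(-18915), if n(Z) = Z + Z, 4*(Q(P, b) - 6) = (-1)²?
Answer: 75435/4 ≈ 18859.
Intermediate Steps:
Q(P, b) = 25/4 (Q(P, b) = 6 + (¼)*(-1)² = 6 + (¼)*1 = 6 + ¼ = 25/4)
n(Z) = 2*Z
r(Y, W) = -225/4 (r(Y, W) = (25/4 + 5)*(-5) = (45/4)*(-5) = -225/4)
r(-58, n(1)) - 1*(-18915) = -225/4 - 1*(-18915) = -225/4 + 18915 = 75435/4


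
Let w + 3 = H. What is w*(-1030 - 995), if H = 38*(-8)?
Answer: 621675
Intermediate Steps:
H = -304
w = -307 (w = -3 - 304 = -307)
w*(-1030 - 995) = -307*(-1030 - 995) = -307*(-2025) = 621675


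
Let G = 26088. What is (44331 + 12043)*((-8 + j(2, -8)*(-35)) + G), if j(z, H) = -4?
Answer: 1478126280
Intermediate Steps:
(44331 + 12043)*((-8 + j(2, -8)*(-35)) + G) = (44331 + 12043)*((-8 - 4*(-35)) + 26088) = 56374*((-8 + 140) + 26088) = 56374*(132 + 26088) = 56374*26220 = 1478126280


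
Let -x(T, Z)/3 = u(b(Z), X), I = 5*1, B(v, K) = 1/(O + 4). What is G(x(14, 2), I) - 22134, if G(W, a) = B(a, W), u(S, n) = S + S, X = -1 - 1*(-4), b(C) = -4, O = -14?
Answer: -221341/10 ≈ -22134.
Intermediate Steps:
B(v, K) = -⅒ (B(v, K) = 1/(-14 + 4) = 1/(-10) = -⅒)
X = 3 (X = -1 + 4 = 3)
u(S, n) = 2*S
I = 5
x(T, Z) = 24 (x(T, Z) = -6*(-4) = -3*(-8) = 24)
G(W, a) = -⅒
G(x(14, 2), I) - 22134 = -⅒ - 22134 = -221341/10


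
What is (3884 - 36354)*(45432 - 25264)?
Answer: -654854960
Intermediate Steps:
(3884 - 36354)*(45432 - 25264) = -32470*20168 = -654854960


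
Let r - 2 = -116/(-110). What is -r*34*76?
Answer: -434112/55 ≈ -7892.9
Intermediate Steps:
r = 168/55 (r = 2 - 116/(-110) = 2 - 116*(-1/110) = 2 + 58/55 = 168/55 ≈ 3.0545)
-r*34*76 = -(168/55)*34*76 = -5712*76/55 = -1*434112/55 = -434112/55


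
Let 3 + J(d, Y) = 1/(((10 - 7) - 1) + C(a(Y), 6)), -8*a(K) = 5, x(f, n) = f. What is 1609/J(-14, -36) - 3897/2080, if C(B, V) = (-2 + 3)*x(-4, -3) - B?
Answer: -36973697/85280 ≈ -433.56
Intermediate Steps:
a(K) = -5/8 (a(K) = -⅛*5 = -5/8)
C(B, V) = -4 - B (C(B, V) = (-2 + 3)*(-4) - B = 1*(-4) - B = -4 - B)
J(d, Y) = -41/11 (J(d, Y) = -3 + 1/(((10 - 7) - 1) + (-4 - 1*(-5/8))) = -3 + 1/((3 - 1) + (-4 + 5/8)) = -3 + 1/(2 - 27/8) = -3 + 1/(-11/8) = -3 - 8/11 = -41/11)
1609/J(-14, -36) - 3897/2080 = 1609/(-41/11) - 3897/2080 = 1609*(-11/41) - 3897*1/2080 = -17699/41 - 3897/2080 = -36973697/85280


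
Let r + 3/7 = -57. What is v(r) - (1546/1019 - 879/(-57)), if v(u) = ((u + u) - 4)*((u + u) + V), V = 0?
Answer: 12935045899/948689 ≈ 13635.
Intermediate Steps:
r = -402/7 (r = -3/7 - 57 = -402/7 ≈ -57.429)
v(u) = 2*u*(-4 + 2*u) (v(u) = ((u + u) - 4)*((u + u) + 0) = (2*u - 4)*(2*u + 0) = (-4 + 2*u)*(2*u) = 2*u*(-4 + 2*u))
v(r) - (1546/1019 - 879/(-57)) = 4*(-402/7)*(-2 - 402/7) - (1546/1019 - 879/(-57)) = 4*(-402/7)*(-416/7) - (1546*(1/1019) - 879*(-1/57)) = 668928/49 - (1546/1019 + 293/19) = 668928/49 - 1*327941/19361 = 668928/49 - 327941/19361 = 12935045899/948689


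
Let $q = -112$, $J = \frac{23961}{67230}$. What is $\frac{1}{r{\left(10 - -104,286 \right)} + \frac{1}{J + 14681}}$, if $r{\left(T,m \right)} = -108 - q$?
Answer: $\frac{329009197}{1316059198} \approx 0.25$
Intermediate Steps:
$J = \frac{7987}{22410}$ ($J = 23961 \cdot \frac{1}{67230} = \frac{7987}{22410} \approx 0.3564$)
$r{\left(T,m \right)} = 4$ ($r{\left(T,m \right)} = -108 - -112 = -108 + 112 = 4$)
$\frac{1}{r{\left(10 - -104,286 \right)} + \frac{1}{J + 14681}} = \frac{1}{4 + \frac{1}{\frac{7987}{22410} + 14681}} = \frac{1}{4 + \frac{1}{\frac{329009197}{22410}}} = \frac{1}{4 + \frac{22410}{329009197}} = \frac{1}{\frac{1316059198}{329009197}} = \frac{329009197}{1316059198}$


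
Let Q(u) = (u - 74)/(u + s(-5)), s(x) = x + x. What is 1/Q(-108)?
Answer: 59/91 ≈ 0.64835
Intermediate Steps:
s(x) = 2*x
Q(u) = (-74 + u)/(-10 + u) (Q(u) = (u - 74)/(u + 2*(-5)) = (-74 + u)/(u - 10) = (-74 + u)/(-10 + u))
1/Q(-108) = 1/((-74 - 108)/(-10 - 108)) = 1/(-182/(-118)) = 1/(-1/118*(-182)) = 1/(91/59) = 59/91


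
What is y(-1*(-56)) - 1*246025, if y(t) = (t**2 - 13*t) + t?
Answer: -243561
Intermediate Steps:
y(t) = t**2 - 12*t
y(-1*(-56)) - 1*246025 = (-1*(-56))*(-12 - 1*(-56)) - 1*246025 = 56*(-12 + 56) - 246025 = 56*44 - 246025 = 2464 - 246025 = -243561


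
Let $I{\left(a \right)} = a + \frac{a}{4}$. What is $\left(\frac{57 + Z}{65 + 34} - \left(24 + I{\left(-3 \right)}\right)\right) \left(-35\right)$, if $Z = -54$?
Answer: $\frac{93415}{132} \approx 707.69$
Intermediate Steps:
$I{\left(a \right)} = \frac{5 a}{4}$ ($I{\left(a \right)} = a + a \frac{1}{4} = a + \frac{a}{4} = \frac{5 a}{4}$)
$\left(\frac{57 + Z}{65 + 34} - \left(24 + I{\left(-3 \right)}\right)\right) \left(-35\right) = \left(\frac{57 - 54}{65 + 34} - \left(24 + \frac{5}{4} \left(-3\right)\right)\right) \left(-35\right) = \left(\frac{3}{99} - \frac{81}{4}\right) \left(-35\right) = \left(3 \cdot \frac{1}{99} + \left(-24 + \frac{15}{4}\right)\right) \left(-35\right) = \left(\frac{1}{33} - \frac{81}{4}\right) \left(-35\right) = \left(- \frac{2669}{132}\right) \left(-35\right) = \frac{93415}{132}$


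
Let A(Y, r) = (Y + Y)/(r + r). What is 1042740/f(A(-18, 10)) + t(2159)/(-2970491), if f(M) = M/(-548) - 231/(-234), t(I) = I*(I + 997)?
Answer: 6245146469464212/5932070527 ≈ 1.0528e+6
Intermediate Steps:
t(I) = I*(997 + I)
A(Y, r) = Y/r (A(Y, r) = (2*Y)/((2*r)) = (2*Y)*(1/(2*r)) = Y/r)
f(M) = 77/78 - M/548 (f(M) = M*(-1/548) - 231*(-1/234) = -M/548 + 77/78 = 77/78 - M/548)
1042740/f(A(-18, 10)) + t(2159)/(-2970491) = 1042740/(77/78 - (-9)/(274*10)) + (2159*(997 + 2159))/(-2970491) = 1042740/(77/78 - (-9)/(274*10)) + (2159*3156)*(-1/2970491) = 1042740/(77/78 - 1/548*(-9/5)) + 6813804*(-1/2970491) = 1042740/(77/78 + 9/2740) - 6813804/2970491 = 1042740/(105841/106860) - 6813804/2970491 = 1042740*(106860/105841) - 6813804/2970491 = 111427196400/105841 - 6813804/2970491 = 6245146469464212/5932070527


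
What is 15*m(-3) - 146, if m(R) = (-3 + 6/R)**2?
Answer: 229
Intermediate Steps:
15*m(-3) - 146 = 15*(9*(-2 - 3)**2/(-3)**2) - 146 = 15*(9*(1/9)*(-5)**2) - 146 = 15*(9*(1/9)*25) - 146 = 15*25 - 146 = 375 - 146 = 229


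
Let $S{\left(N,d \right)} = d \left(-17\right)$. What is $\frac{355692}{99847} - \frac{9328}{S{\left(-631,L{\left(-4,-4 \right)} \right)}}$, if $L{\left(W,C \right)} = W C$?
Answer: $\frac{64257565}{1697399} \approx 37.857$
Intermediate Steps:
$L{\left(W,C \right)} = C W$
$S{\left(N,d \right)} = - 17 d$
$\frac{355692}{99847} - \frac{9328}{S{\left(-631,L{\left(-4,-4 \right)} \right)}} = \frac{355692}{99847} - \frac{9328}{\left(-17\right) \left(\left(-4\right) \left(-4\right)\right)} = 355692 \cdot \frac{1}{99847} - \frac{9328}{\left(-17\right) 16} = \frac{355692}{99847} - \frac{9328}{-272} = \frac{355692}{99847} - - \frac{583}{17} = \frac{355692}{99847} + \frac{583}{17} = \frac{64257565}{1697399}$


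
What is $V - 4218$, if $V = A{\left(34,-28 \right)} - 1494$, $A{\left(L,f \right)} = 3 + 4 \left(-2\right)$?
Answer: $-5717$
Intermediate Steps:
$A{\left(L,f \right)} = -5$ ($A{\left(L,f \right)} = 3 - 8 = -5$)
$V = -1499$ ($V = -5 - 1494 = -1499$)
$V - 4218 = -1499 - 4218 = -5717$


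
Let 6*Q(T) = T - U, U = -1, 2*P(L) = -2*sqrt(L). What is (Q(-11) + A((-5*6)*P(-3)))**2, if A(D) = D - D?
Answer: 25/9 ≈ 2.7778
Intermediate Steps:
P(L) = -sqrt(L) (P(L) = (-2*sqrt(L))/2 = -sqrt(L))
A(D) = 0
Q(T) = 1/6 + T/6 (Q(T) = (T - 1*(-1))/6 = (T + 1)/6 = (1 + T)/6 = 1/6 + T/6)
(Q(-11) + A((-5*6)*P(-3)))**2 = ((1/6 + (1/6)*(-11)) + 0)**2 = ((1/6 - 11/6) + 0)**2 = (-5/3 + 0)**2 = (-5/3)**2 = 25/9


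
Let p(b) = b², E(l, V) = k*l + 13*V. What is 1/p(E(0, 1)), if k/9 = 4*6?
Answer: 1/169 ≈ 0.0059172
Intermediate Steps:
k = 216 (k = 9*(4*6) = 9*24 = 216)
E(l, V) = 13*V + 216*l (E(l, V) = 216*l + 13*V = 13*V + 216*l)
1/p(E(0, 1)) = 1/((13*1 + 216*0)²) = 1/((13 + 0)²) = 1/(13²) = 1/169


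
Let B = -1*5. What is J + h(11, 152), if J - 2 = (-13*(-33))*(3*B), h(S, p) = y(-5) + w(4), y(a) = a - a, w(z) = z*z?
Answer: -6417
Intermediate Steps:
w(z) = z**2
y(a) = 0
h(S, p) = 16 (h(S, p) = 0 + 4**2 = 0 + 16 = 16)
B = -5
J = -6433 (J = 2 + (-13*(-33))*(3*(-5)) = 2 + 429*(-15) = 2 - 6435 = -6433)
J + h(11, 152) = -6433 + 16 = -6417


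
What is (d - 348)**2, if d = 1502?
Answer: 1331716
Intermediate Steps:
(d - 348)**2 = (1502 - 348)**2 = 1154**2 = 1331716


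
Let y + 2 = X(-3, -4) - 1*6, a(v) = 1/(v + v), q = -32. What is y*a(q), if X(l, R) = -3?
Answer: 11/64 ≈ 0.17188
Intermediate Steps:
a(v) = 1/(2*v)
y = -11 (y = -2 + (-3 - 1*6) = -2 + (-3 - 6) = -2 - 9 = -11)
y*a(q) = -11/(2*(-32)) = -11*(-1)/(2*32) = -11*(-1/64) = 11/64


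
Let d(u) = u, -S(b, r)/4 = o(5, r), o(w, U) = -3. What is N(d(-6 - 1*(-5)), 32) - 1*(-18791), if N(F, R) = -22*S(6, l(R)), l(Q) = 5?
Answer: 18527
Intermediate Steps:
S(b, r) = 12 (S(b, r) = -4*(-3) = 12)
N(F, R) = -264 (N(F, R) = -22*12 = -264)
N(d(-6 - 1*(-5)), 32) - 1*(-18791) = -264 - 1*(-18791) = -264 + 18791 = 18527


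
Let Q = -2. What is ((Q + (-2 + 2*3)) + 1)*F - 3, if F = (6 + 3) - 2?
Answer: 18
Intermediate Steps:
F = 7 (F = 9 - 2 = 7)
((Q + (-2 + 2*3)) + 1)*F - 3 = ((-2 + (-2 + 2*3)) + 1)*7 - 3 = ((-2 + (-2 + 6)) + 1)*7 - 3 = ((-2 + 4) + 1)*7 - 3 = (2 + 1)*7 - 3 = 3*7 - 3 = 21 - 3 = 18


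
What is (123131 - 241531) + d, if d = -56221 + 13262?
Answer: -161359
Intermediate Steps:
d = -42959
(123131 - 241531) + d = (123131 - 241531) - 42959 = -118400 - 42959 = -161359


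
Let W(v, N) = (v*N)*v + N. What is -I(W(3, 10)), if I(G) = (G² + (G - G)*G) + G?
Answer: -10100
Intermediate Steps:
W(v, N) = N + N*v² (W(v, N) = (N*v)*v + N = N*v² + N = N + N*v²)
I(G) = G + G² (I(G) = (G² + 0*G) + G = (G² + 0) + G = G² + G = G + G²)
-I(W(3, 10)) = -10*(1 + 3²)*(1 + 10*(1 + 3²)) = -10*(1 + 9)*(1 + 10*(1 + 9)) = -10*10*(1 + 10*10) = -100*(1 + 100) = -100*101 = -1*10100 = -10100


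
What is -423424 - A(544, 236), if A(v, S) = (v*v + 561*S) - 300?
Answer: -851456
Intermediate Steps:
A(v, S) = -300 + v**2 + 561*S (A(v, S) = (v**2 + 561*S) - 300 = -300 + v**2 + 561*S)
-423424 - A(544, 236) = -423424 - (-300 + 544**2 + 561*236) = -423424 - (-300 + 295936 + 132396) = -423424 - 1*428032 = -423424 - 428032 = -851456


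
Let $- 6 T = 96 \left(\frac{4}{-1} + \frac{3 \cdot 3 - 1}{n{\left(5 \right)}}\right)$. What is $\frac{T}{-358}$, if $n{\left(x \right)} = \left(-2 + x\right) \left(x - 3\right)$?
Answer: $- \frac{64}{537} \approx -0.11918$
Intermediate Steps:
$n{\left(x \right)} = \left(-3 + x\right) \left(-2 + x\right)$ ($n{\left(x \right)} = \left(-2 + x\right) \left(-3 + x\right) = \left(-3 + x\right) \left(-2 + x\right)$)
$T = \frac{128}{3}$ ($T = - \frac{96 \left(\frac{4}{-1} + \frac{3 \cdot 3 - 1}{6 + 5^{2} - 25}\right)}{6} = - \frac{96 \left(4 \left(-1\right) + \frac{9 - 1}{6 + 25 - 25}\right)}{6} = - \frac{96 \left(-4 + \frac{8}{6}\right)}{6} = - \frac{96 \left(-4 + 8 \cdot \frac{1}{6}\right)}{6} = - \frac{96 \left(-4 + \frac{4}{3}\right)}{6} = - \frac{96 \left(- \frac{8}{3}\right)}{6} = \left(- \frac{1}{6}\right) \left(-256\right) = \frac{128}{3} \approx 42.667$)
$\frac{T}{-358} = \frac{128}{3 \left(-358\right)} = \frac{128}{3} \left(- \frac{1}{358}\right) = - \frac{64}{537}$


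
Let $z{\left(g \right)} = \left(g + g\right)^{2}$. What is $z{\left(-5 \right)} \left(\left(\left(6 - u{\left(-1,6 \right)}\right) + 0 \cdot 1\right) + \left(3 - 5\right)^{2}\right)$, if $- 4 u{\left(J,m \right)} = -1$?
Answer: $975$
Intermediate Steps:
$z{\left(g \right)} = 4 g^{2}$ ($z{\left(g \right)} = \left(2 g\right)^{2} = 4 g^{2}$)
$u{\left(J,m \right)} = \frac{1}{4}$ ($u{\left(J,m \right)} = \left(- \frac{1}{4}\right) \left(-1\right) = \frac{1}{4}$)
$z{\left(-5 \right)} \left(\left(\left(6 - u{\left(-1,6 \right)}\right) + 0 \cdot 1\right) + \left(3 - 5\right)^{2}\right) = 4 \left(-5\right)^{2} \left(\left(\left(6 - \frac{1}{4}\right) + 0 \cdot 1\right) + \left(3 - 5\right)^{2}\right) = 4 \cdot 25 \left(\left(\left(6 - \frac{1}{4}\right) + 0\right) + \left(-2\right)^{2}\right) = 100 \left(\left(\frac{23}{4} + 0\right) + 4\right) = 100 \left(\frac{23}{4} + 4\right) = 100 \cdot \frac{39}{4} = 975$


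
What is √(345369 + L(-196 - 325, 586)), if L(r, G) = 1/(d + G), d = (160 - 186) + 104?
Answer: √38067952822/332 ≈ 587.68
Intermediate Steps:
d = 78 (d = -26 + 104 = 78)
L(r, G) = 1/(78 + G)
√(345369 + L(-196 - 325, 586)) = √(345369 + 1/(78 + 586)) = √(345369 + 1/664) = √(229325017/664) = √38067952822/332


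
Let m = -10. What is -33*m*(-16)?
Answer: -5280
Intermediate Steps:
-33*m*(-16) = -33*(-10)*(-16) = 330*(-16) = -5280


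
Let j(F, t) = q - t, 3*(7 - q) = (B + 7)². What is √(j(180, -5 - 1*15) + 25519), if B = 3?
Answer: 7*√4686/3 ≈ 159.73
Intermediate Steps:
q = -79/3 (q = 7 - (3 + 7)²/3 = 7 - ⅓*10² = 7 - ⅓*100 = 7 - 100/3 = -79/3 ≈ -26.333)
j(F, t) = -79/3 - t
√(j(180, -5 - 1*15) + 25519) = √((-79/3 - (-5 - 1*15)) + 25519) = √((-79/3 - (-5 - 15)) + 25519) = √((-79/3 - 1*(-20)) + 25519) = √((-79/3 + 20) + 25519) = √(-19/3 + 25519) = √(76538/3) = 7*√4686/3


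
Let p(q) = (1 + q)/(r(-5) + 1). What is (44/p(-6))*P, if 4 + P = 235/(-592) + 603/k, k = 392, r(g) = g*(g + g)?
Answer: 9304185/7252 ≈ 1283.0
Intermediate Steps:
r(g) = 2*g² (r(g) = g*(2*g) = 2*g²)
p(q) = 1/51 + q/51 (p(q) = (1 + q)/(2*(-5)² + 1) = (1 + q)/(2*25 + 1) = (1 + q)/(50 + 1) = (1 + q)/51 = (1 + q)*(1/51) = 1/51 + q/51)
P = -82925/29008 (P = -4 + (235/(-592) + 603/392) = -4 + (235*(-1/592) + 603*(1/392)) = -4 + (-235/592 + 603/392) = -4 + 33107/29008 = -82925/29008 ≈ -2.8587)
(44/p(-6))*P = (44/(1/51 + (1/51)*(-6)))*(-82925/29008) = (44/(1/51 - 2/17))*(-82925/29008) = (44/(-5/51))*(-82925/29008) = (44*(-51/5))*(-82925/29008) = -2244/5*(-82925/29008) = 9304185/7252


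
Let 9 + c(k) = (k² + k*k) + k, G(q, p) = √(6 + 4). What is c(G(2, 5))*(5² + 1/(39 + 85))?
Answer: 34111/124 + 3101*√10/124 ≈ 354.17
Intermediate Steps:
G(q, p) = √10
c(k) = -9 + k + 2*k² (c(k) = -9 + ((k² + k*k) + k) = -9 + ((k² + k²) + k) = -9 + (2*k² + k) = -9 + (k + 2*k²) = -9 + k + 2*k²)
c(G(2, 5))*(5² + 1/(39 + 85)) = (-9 + √10 + 2*(√10)²)*(5² + 1/(39 + 85)) = (-9 + √10 + 2*10)*(25 + 1/124) = (-9 + √10 + 20)*(25 + 1/124) = (11 + √10)*(3101/124) = 34111/124 + 3101*√10/124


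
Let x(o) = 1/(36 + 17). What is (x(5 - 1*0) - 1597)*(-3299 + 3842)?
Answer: -45959520/53 ≈ -8.6716e+5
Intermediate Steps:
x(o) = 1/53
(x(5 - 1*0) - 1597)*(-3299 + 3842) = (1/53 - 1597)*(-3299 + 3842) = -84640/53*543 = -45959520/53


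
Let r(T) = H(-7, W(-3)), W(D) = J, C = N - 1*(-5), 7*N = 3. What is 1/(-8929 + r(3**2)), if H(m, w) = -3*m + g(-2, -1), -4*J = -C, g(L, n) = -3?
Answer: -1/8911 ≈ -0.00011222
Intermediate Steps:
N = 3/7 (N = (1/7)*3 = 3/7 ≈ 0.42857)
C = 38/7 (C = 3/7 - 1*(-5) = 3/7 + 5 = 38/7 ≈ 5.4286)
J = 19/14 (J = -(-1)*38/(4*7) = -1/4*(-38/7) = 19/14 ≈ 1.3571)
W(D) = 19/14
H(m, w) = -3 - 3*m (H(m, w) = -3*m - 3 = -3 - 3*m)
r(T) = 18 (r(T) = -3 - 3*(-7) = -3 + 21 = 18)
1/(-8929 + r(3**2)) = 1/(-8929 + 18) = 1/(-8911) = -1/8911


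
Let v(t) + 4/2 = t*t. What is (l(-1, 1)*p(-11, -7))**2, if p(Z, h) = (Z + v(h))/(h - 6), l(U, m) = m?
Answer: 1296/169 ≈ 7.6686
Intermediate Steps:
v(t) = -2 + t**2 (v(t) = -2 + t*t = -2 + t**2)
p(Z, h) = (-2 + Z + h**2)/(-6 + h) (p(Z, h) = (Z + (-2 + h**2))/(h - 6) = (-2 + Z + h**2)/(-6 + h))
(l(-1, 1)*p(-11, -7))**2 = (1*((-2 - 11 + (-7)**2)/(-6 - 7)))**2 = (1*((-2 - 11 + 49)/(-13)))**2 = (1*(-1/13*36))**2 = (1*(-36/13))**2 = (-36/13)**2 = 1296/169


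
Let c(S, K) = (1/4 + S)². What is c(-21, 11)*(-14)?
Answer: -48223/8 ≈ -6027.9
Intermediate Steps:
c(S, K) = (¼ + S)²
c(-21, 11)*(-14) = ((1 + 4*(-21))²/16)*(-14) = ((1 - 84)²/16)*(-14) = ((1/16)*(-83)²)*(-14) = ((1/16)*6889)*(-14) = (6889/16)*(-14) = -48223/8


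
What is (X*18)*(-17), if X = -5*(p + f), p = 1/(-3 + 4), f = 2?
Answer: 4590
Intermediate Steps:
p = 1 (p = 1/1 = 1)
X = -15 (X = -5*(1 + 2) = -5*3 = -15)
(X*18)*(-17) = -15*18*(-17) = -270*(-17) = 4590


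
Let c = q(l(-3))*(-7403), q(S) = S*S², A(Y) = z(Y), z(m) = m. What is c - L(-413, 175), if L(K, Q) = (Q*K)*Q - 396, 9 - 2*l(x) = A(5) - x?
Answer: 101180765/8 ≈ 1.2648e+7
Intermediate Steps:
A(Y) = Y
l(x) = 2 + x/2 (l(x) = 9/2 - (5 - x)/2 = 9/2 + (-5/2 + x/2) = 2 + x/2)
q(S) = S³
L(K, Q) = -396 + K*Q² (L(K, Q) = (K*Q)*Q - 396 = K*Q² - 396 = -396 + K*Q²)
c = -7403/8 (c = (2 + (½)*(-3))³*(-7403) = (2 - 3/2)³*(-7403) = (½)³*(-7403) = (⅛)*(-7403) = -7403/8 ≈ -925.38)
c - L(-413, 175) = -7403/8 - (-396 - 413*175²) = -7403/8 - (-396 - 413*30625) = -7403/8 - (-396 - 12648125) = -7403/8 - 1*(-12648521) = -7403/8 + 12648521 = 101180765/8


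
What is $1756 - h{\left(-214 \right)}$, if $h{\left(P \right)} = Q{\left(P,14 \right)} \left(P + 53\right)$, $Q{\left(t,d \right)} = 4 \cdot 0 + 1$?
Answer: $1917$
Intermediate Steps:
$Q{\left(t,d \right)} = 1$ ($Q{\left(t,d \right)} = 0 + 1 = 1$)
$h{\left(P \right)} = 53 + P$ ($h{\left(P \right)} = 1 \left(P + 53\right) = 1 \left(53 + P\right) = 53 + P$)
$1756 - h{\left(-214 \right)} = 1756 - \left(53 - 214\right) = 1756 - -161 = 1756 + 161 = 1917$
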